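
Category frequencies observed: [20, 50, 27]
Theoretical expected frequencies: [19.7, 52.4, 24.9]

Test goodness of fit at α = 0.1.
Chi-square goodness of fit test:
H₀: observed counts match expected distribution
H₁: observed counts differ from expected distribution
df = k - 1 = 2
χ² = Σ(O - E)²/E
   = (20 - 19.7)²/19.7 + (50 - 52.4)²/52.4 + (27 - 24.9)²/24.9
   = 0.005 + 0.110 + 0.177
   = 0.29
p-value = 0.8643

Since p-value > α = 0.1, we fail to reject H₀.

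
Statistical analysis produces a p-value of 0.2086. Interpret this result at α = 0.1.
Since p = 0.2086 > α = 0.1, fail to reject H₀.
There is insufficient evidence to reject the null hypothesis; the result is not statistically significant at the 0.1 level.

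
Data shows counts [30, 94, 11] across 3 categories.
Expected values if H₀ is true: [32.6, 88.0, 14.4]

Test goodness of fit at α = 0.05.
Chi-square goodness of fit test:
H₀: observed counts match expected distribution
H₁: observed counts differ from expected distribution
df = k - 1 = 2
χ² = Σ(O - E)²/E
   = (30 - 32.6)²/32.6 + (94 - 88.0)²/88.0 + (11 - 14.4)²/14.4
   = 0.207 + 0.409 + 0.803
   = 1.42
p-value = 0.4918

Since p-value > α = 0.05, we fail to reject H₀.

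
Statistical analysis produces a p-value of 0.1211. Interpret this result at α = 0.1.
Since p = 0.1211 > α = 0.1, fail to reject H₀.
There is insufficient evidence to reject the null hypothesis; the result is not statistically significant at the 0.1 level.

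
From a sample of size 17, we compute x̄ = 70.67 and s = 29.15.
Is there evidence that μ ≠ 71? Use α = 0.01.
One-sample t-test:
H₀: μ = 71
H₁: μ ≠ 71
df = n - 1 = 16
t = (x̄ - μ₀) / (s/√n) = (70.67 - 71) / (29.15/√17) = -0.047
p-value = 0.9633

Since p-value > α = 0.01, we fail to reject H₀.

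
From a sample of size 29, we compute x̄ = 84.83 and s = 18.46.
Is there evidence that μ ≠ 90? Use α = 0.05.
One-sample t-test:
H₀: μ = 90
H₁: μ ≠ 90
df = n - 1 = 28
t = (x̄ - μ₀) / (s/√n) = (84.83 - 90) / (18.46/√29) = -1.508
p-value = 0.1427

Since p-value > α = 0.05, we fail to reject H₀.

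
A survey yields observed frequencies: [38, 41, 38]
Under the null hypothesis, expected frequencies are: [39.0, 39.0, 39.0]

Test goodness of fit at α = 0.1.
Chi-square goodness of fit test:
H₀: observed counts match expected distribution
H₁: observed counts differ from expected distribution
df = k - 1 = 2
χ² = Σ(O - E)²/E
   = (38 - 39.0)²/39.0 + (41 - 39.0)²/39.0 + (38 - 39.0)²/39.0
   = 0.026 + 0.103 + 0.026
   = 0.15
p-value = 0.9260

Since p-value > α = 0.1, we fail to reject H₀.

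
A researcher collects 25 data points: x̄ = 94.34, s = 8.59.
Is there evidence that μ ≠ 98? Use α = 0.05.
One-sample t-test:
H₀: μ = 98
H₁: μ ≠ 98
df = n - 1 = 24
t = (x̄ - μ₀) / (s/√n) = (94.34 - 98) / (8.59/√25) = -2.130
p-value = 0.0436

Since p-value < α = 0.05, we reject H₀.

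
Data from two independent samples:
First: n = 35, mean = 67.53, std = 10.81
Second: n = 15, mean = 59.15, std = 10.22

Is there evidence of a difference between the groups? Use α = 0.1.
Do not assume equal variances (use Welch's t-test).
Welch's two-sample t-test:
H₀: μ₁ = μ₂
H₁: μ₁ ≠ μ₂
s₁²/n₁ = 10.81²/35 = 3.3387,  s₂²/n₂ = 10.22²/15 = 6.9632
SE = √(s₁²/n₁ + s₂²/n₂) = √(3.3387 + 6.9632) = 3.2097
df (Welch-Satterthwaite) = (s₁²/n₁ + s₂²/n₂)² / [(s₁²/n₁)²/(n₁-1) + (s₂²/n₂)²/(n₂-1)] ≈ 27.99
t = (x̄₁ - x̄₂) / SE = (67.53 - 59.15) / 3.2097 = 8.38 / 3.2097 = 2.611
p-value = 0.0143

Since p-value < α = 0.1, we reject H₀.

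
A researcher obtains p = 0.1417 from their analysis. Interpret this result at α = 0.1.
Since p = 0.1417 > α = 0.1, fail to reject H₀.
There is insufficient evidence to reject the null hypothesis; the result is not statistically significant at the 0.1 level.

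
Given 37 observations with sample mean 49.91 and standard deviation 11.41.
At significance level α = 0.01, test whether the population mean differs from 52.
One-sample t-test:
H₀: μ = 52
H₁: μ ≠ 52
df = n - 1 = 36
t = (x̄ - μ₀) / (s/√n) = (49.91 - 52) / (11.41/√37) = -1.114
p-value = 0.2726

Since p-value > α = 0.01, we fail to reject H₀.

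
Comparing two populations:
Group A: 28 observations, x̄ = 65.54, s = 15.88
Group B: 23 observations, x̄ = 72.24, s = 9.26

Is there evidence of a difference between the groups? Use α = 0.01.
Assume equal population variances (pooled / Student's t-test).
Student's two-sample t-test (equal variances):
H₀: μ₁ = μ₂
H₁: μ₁ ≠ μ₂
df = n₁ + n₂ - 2 = 49
Pooled variance s_p² = [(n₁-1)s₁² + (n₂-1)s₂²] / (n₁ + n₂ - 2) = [(27)(15.88²) + (22)(9.26²)] / 49 = 177.4522
SE = √(s_p²(1/n₁ + 1/n₂)) = √(177.4522 × (1/28 + 1/23)) = 3.7487
t = (x̄₁ - x̄₂) / SE = (65.54 - 72.24) / 3.7487 = -6.70 / 3.7487 = -1.787
p-value = 0.0801

Since p-value > α = 0.01, we fail to reject H₀.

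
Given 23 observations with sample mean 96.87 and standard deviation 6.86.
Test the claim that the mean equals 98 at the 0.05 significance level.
One-sample t-test:
H₀: μ = 98
H₁: μ ≠ 98
df = n - 1 = 22
t = (x̄ - μ₀) / (s/√n) = (96.87 - 98) / (6.86/√23) = -0.790
p-value = 0.4380

Since p-value > α = 0.05, we fail to reject H₀.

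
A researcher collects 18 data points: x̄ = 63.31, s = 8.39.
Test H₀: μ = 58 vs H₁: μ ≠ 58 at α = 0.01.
One-sample t-test:
H₀: μ = 58
H₁: μ ≠ 58
df = n - 1 = 17
t = (x̄ - μ₀) / (s/√n) = (63.31 - 58) / (8.39/√18) = 2.685
p-value = 0.0157

Since p-value > α = 0.01, we fail to reject H₀.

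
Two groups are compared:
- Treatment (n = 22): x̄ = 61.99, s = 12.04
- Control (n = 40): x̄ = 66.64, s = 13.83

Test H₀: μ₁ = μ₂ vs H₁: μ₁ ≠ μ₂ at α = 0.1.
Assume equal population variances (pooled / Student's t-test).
Student's two-sample t-test (equal variances):
H₀: μ₁ = μ₂
H₁: μ₁ ≠ μ₂
df = n₁ + n₂ - 2 = 60
Pooled variance s_p² = [(n₁-1)s₁² + (n₂-1)s₂²] / (n₁ + n₂ - 2) = [(21)(12.04²) + (39)(13.83²)] / 60 = 175.0613
SE = √(s_p²(1/n₁ + 1/n₂)) = √(175.0613 × (1/22 + 1/40)) = 3.5120
t = (x̄₁ - x̄₂) / SE = (61.99 - 66.64) / 3.5120 = -4.65 / 3.5120 = -1.324
p-value = 0.1905

Since p-value > α = 0.1, we fail to reject H₀.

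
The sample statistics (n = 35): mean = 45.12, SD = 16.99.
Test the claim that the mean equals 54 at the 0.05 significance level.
One-sample t-test:
H₀: μ = 54
H₁: μ ≠ 54
df = n - 1 = 34
t = (x̄ - μ₀) / (s/√n) = (45.12 - 54) / (16.99/√35) = -3.092
p-value = 0.0040

Since p-value < α = 0.05, we reject H₀.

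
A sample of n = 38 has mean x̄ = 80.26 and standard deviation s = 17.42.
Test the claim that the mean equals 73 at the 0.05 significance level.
One-sample t-test:
H₀: μ = 73
H₁: μ ≠ 73
df = n - 1 = 37
t = (x̄ - μ₀) / (s/√n) = (80.26 - 73) / (17.42/√38) = 2.569
p-value = 0.0144

Since p-value < α = 0.05, we reject H₀.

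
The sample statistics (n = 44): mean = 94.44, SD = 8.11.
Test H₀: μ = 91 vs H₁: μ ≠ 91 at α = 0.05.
One-sample t-test:
H₀: μ = 91
H₁: μ ≠ 91
df = n - 1 = 43
t = (x̄ - μ₀) / (s/√n) = (94.44 - 91) / (8.11/√44) = 2.814
p-value = 0.0074

Since p-value < α = 0.05, we reject H₀.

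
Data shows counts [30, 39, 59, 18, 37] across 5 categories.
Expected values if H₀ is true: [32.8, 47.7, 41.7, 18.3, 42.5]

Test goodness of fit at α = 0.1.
Chi-square goodness of fit test:
H₀: observed counts match expected distribution
H₁: observed counts differ from expected distribution
df = k - 1 = 4
χ² = Σ(O - E)²/E
   = (30 - 32.8)²/32.8 + (39 - 47.7)²/47.7 + (59 - 41.7)²/41.7 + (18 - 18.3)²/18.3 + (37 - 42.5)²/42.5
   = 0.239 + 1.587 + 7.177 + 0.005 + 0.712
   = 9.72
p-value = 0.0454

Since p-value < α = 0.1, we reject H₀.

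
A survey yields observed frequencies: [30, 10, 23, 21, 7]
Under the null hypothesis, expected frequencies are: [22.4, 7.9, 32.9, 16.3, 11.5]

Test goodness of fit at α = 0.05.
Chi-square goodness of fit test:
H₀: observed counts match expected distribution
H₁: observed counts differ from expected distribution
df = k - 1 = 4
χ² = Σ(O - E)²/E
   = (30 - 22.4)²/22.4 + (10 - 7.9)²/7.9 + (23 - 32.9)²/32.9 + (21 - 16.3)²/16.3 + (7 - 11.5)²/11.5
   = 2.579 + 0.558 + 2.979 + 1.355 + 1.761
   = 9.23
p-value = 0.0556

Since p-value > α = 0.05, we fail to reject H₀.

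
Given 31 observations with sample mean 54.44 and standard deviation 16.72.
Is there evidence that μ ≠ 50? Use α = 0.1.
One-sample t-test:
H₀: μ = 50
H₁: μ ≠ 50
df = n - 1 = 30
t = (x̄ - μ₀) / (s/√n) = (54.44 - 50) / (16.72/√31) = 1.479
p-value = 0.1497

Since p-value > α = 0.1, we fail to reject H₀.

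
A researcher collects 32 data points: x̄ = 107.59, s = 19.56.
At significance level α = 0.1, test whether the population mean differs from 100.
One-sample t-test:
H₀: μ = 100
H₁: μ ≠ 100
df = n - 1 = 31
t = (x̄ - μ₀) / (s/√n) = (107.59 - 100) / (19.56/√32) = 2.195
p-value = 0.0358

Since p-value < α = 0.1, we reject H₀.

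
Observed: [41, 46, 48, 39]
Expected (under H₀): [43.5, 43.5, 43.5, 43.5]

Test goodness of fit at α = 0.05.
Chi-square goodness of fit test:
H₀: observed counts match expected distribution
H₁: observed counts differ from expected distribution
df = k - 1 = 3
χ² = Σ(O - E)²/E
   = (41 - 43.5)²/43.5 + (46 - 43.5)²/43.5 + (48 - 43.5)²/43.5 + (39 - 43.5)²/43.5
   = 0.144 + 0.144 + 0.466 + 0.466
   = 1.22
p-value = 0.7486

Since p-value > α = 0.05, we fail to reject H₀.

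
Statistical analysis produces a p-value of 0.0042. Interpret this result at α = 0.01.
Since p = 0.0042 < α = 0.01, reject H₀.
There is sufficient evidence to reject the null hypothesis; the result is statistically significant at the 0.01 level.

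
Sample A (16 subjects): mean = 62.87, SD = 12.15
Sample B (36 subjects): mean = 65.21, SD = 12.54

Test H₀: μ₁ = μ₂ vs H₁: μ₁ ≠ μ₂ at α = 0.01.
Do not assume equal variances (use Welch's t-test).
Welch's two-sample t-test:
H₀: μ₁ = μ₂
H₁: μ₁ ≠ μ₂
s₁²/n₁ = 12.15²/16 = 9.2264,  s₂²/n₂ = 12.54²/36 = 4.3681
SE = √(s₁²/n₁ + s₂²/n₂) = √(9.2264 + 4.3681) = 3.6871
df (Welch-Satterthwaite) = (s₁²/n₁ + s₂²/n₂)² / [(s₁²/n₁)²/(n₁-1) + (s₂²/n₂)²/(n₂-1)] ≈ 29.71
t = (x̄₁ - x̄₂) / SE = (62.87 - 65.21) / 3.6871 = -2.34 / 3.6871 = -0.635
p-value = 0.5305

Since p-value > α = 0.01, we fail to reject H₀.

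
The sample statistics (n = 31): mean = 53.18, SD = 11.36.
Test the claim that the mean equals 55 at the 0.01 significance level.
One-sample t-test:
H₀: μ = 55
H₁: μ ≠ 55
df = n - 1 = 30
t = (x̄ - μ₀) / (s/√n) = (53.18 - 55) / (11.36/√31) = -0.892
p-value = 0.3795

Since p-value > α = 0.01, we fail to reject H₀.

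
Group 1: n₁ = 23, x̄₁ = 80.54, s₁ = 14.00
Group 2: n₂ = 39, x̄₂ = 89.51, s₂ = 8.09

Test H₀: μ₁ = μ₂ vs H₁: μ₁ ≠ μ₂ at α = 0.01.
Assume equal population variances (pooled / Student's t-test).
Student's two-sample t-test (equal variances):
H₀: μ₁ = μ₂
H₁: μ₁ ≠ μ₂
df = n₁ + n₂ - 2 = 60
Pooled variance s_p² = [(n₁-1)s₁² + (n₂-1)s₂²] / (n₁ + n₂ - 2) = [(22)(14.00²) + (38)(8.09²)] / 60 = 113.3171
SE = √(s_p²(1/n₁ + 1/n₂)) = √(113.3171 × (1/23 + 1/39)) = 2.7986
t = (x̄₁ - x̄₂) / SE = (80.54 - 89.51) / 2.7986 = -8.97 / 2.7986 = -3.205
p-value = 0.0022

Since p-value < α = 0.01, we reject H₀.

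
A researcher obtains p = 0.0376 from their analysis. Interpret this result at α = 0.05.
Since p = 0.0376 < α = 0.05, reject H₀.
There is sufficient evidence to reject the null hypothesis; the result is statistically significant at the 0.05 level.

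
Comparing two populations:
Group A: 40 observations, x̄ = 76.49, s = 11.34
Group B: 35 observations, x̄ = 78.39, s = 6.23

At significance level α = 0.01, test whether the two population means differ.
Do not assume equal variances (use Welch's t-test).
Welch's two-sample t-test:
H₀: μ₁ = μ₂
H₁: μ₁ ≠ μ₂
s₁²/n₁ = 11.34²/40 = 3.2149,  s₂²/n₂ = 6.23²/35 = 1.1089
SE = √(s₁²/n₁ + s₂²/n₂) = √(3.2149 + 1.1089) = 2.0794
df (Welch-Satterthwaite) = (s₁²/n₁ + s₂²/n₂)² / [(s₁²/n₁)²/(n₁-1) + (s₂²/n₂)²/(n₂-1)] ≈ 62.07
t = (x̄₁ - x̄₂) / SE = (76.49 - 78.39) / 2.0794 = -1.90 / 2.0794 = -0.914
p-value = 0.3644

Since p-value > α = 0.01, we fail to reject H₀.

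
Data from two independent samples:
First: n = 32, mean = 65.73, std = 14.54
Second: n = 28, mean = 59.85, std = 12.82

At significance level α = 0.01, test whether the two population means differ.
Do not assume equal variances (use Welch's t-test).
Welch's two-sample t-test:
H₀: μ₁ = μ₂
H₁: μ₁ ≠ μ₂
s₁²/n₁ = 14.54²/32 = 6.6066,  s₂²/n₂ = 12.82²/28 = 5.8697
SE = √(s₁²/n₁ + s₂²/n₂) = √(6.6066 + 5.8697) = 3.5322
df (Welch-Satterthwaite) = (s₁²/n₁ + s₂²/n₂)² / [(s₁²/n₁)²/(n₁-1) + (s₂²/n₂)²/(n₂-1)] ≈ 57.99
t = (x̄₁ - x̄₂) / SE = (65.73 - 59.85) / 3.5322 = 5.88 / 3.5322 = 1.665
p-value = 0.1014

Since p-value > α = 0.01, we fail to reject H₀.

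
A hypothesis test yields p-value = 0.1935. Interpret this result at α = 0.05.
Since p = 0.1935 > α = 0.05, fail to reject H₀.
There is insufficient evidence to reject the null hypothesis; the result is not statistically significant at the 0.05 level.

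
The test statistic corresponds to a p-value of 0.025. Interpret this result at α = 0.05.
Since p = 0.025 < α = 0.05, reject H₀.
There is sufficient evidence to reject the null hypothesis; the result is statistically significant at the 0.05 level.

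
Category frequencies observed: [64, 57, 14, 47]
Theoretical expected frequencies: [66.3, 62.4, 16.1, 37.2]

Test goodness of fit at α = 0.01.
Chi-square goodness of fit test:
H₀: observed counts match expected distribution
H₁: observed counts differ from expected distribution
df = k - 1 = 3
χ² = Σ(O - E)²/E
   = (64 - 66.3)²/66.3 + (57 - 62.4)²/62.4 + (14 - 16.1)²/16.1 + (47 - 37.2)²/37.2
   = 0.080 + 0.467 + 0.274 + 2.582
   = 3.40
p-value = 0.3336

Since p-value > α = 0.01, we fail to reject H₀.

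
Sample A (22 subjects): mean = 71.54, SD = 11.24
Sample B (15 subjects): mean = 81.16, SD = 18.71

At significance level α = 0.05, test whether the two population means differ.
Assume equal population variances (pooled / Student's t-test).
Student's two-sample t-test (equal variances):
H₀: μ₁ = μ₂
H₁: μ₁ ≠ μ₂
df = n₁ + n₂ - 2 = 35
Pooled variance s_p² = [(n₁-1)s₁² + (n₂-1)s₂²] / (n₁ + n₂ - 2) = [(21)(11.24²) + (14)(18.71²)] / 35 = 215.8282
SE = √(s_p²(1/n₁ + 1/n₂)) = √(215.8282 × (1/22 + 1/15)) = 4.9192
t = (x̄₁ - x̄₂) / SE = (71.54 - 81.16) / 4.9192 = -9.62 / 4.9192 = -1.956
p-value = 0.0585

Since p-value > α = 0.05, we fail to reject H₀.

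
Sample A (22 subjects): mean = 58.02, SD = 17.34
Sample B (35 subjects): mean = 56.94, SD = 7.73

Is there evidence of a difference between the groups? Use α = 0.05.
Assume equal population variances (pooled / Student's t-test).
Student's two-sample t-test (equal variances):
H₀: μ₁ = μ₂
H₁: μ₁ ≠ μ₂
df = n₁ + n₂ - 2 = 55
Pooled variance s_p² = [(n₁-1)s₁² + (n₂-1)s₂²] / (n₁ + n₂ - 2) = [(21)(17.34²) + (34)(7.73²)] / 55 = 151.7416
SE = √(s_p²(1/n₁ + 1/n₂)) = √(151.7416 × (1/22 + 1/35)) = 3.3515
t = (x̄₁ - x̄₂) / SE = (58.02 - 56.94) / 3.3515 = 1.08 / 3.3515 = 0.322
p-value = 0.7485

Since p-value > α = 0.05, we fail to reject H₀.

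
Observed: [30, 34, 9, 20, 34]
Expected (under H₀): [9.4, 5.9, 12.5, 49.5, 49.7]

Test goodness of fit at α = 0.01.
Chi-square goodness of fit test:
H₀: observed counts match expected distribution
H₁: observed counts differ from expected distribution
df = k - 1 = 4
χ² = Σ(O - E)²/E
   = (30 - 9.4)²/9.4 + (34 - 5.9)²/5.9 + (9 - 12.5)²/12.5 + (20 - 49.5)²/49.5 + (34 - 49.7)²/49.7
   = 45.145 + 133.832 + 0.980 + 17.581 + 4.960
   = 202.50
p-value < 0.0001

Since p-value < α = 0.01, we reject H₀.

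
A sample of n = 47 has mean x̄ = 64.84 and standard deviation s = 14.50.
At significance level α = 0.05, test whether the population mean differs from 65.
One-sample t-test:
H₀: μ = 65
H₁: μ ≠ 65
df = n - 1 = 46
t = (x̄ - μ₀) / (s/√n) = (64.84 - 65) / (14.50/√47) = -0.076
p-value = 0.9400

Since p-value > α = 0.05, we fail to reject H₀.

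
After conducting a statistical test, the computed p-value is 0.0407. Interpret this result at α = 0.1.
Since p = 0.0407 < α = 0.1, reject H₀.
There is sufficient evidence to reject the null hypothesis; the result is statistically significant at the 0.1 level.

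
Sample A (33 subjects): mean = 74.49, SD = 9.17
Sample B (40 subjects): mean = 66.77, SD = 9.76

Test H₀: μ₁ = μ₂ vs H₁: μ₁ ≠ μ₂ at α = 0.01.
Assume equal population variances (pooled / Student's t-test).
Student's two-sample t-test (equal variances):
H₀: μ₁ = μ₂
H₁: μ₁ ≠ μ₂
df = n₁ + n₂ - 2 = 71
Pooled variance s_p² = [(n₁-1)s₁² + (n₂-1)s₂²] / (n₁ + n₂ - 2) = [(32)(9.17²) + (39)(9.76²)] / 71 = 90.2238
SE = √(s_p²(1/n₁ + 1/n₂)) = √(90.2238 × (1/33 + 1/40)) = 2.2338
t = (x̄₁ - x̄₂) / SE = (74.49 - 66.77) / 2.2338 = 7.72 / 2.2338 = 3.456
p-value = 0.0009

Since p-value < α = 0.01, we reject H₀.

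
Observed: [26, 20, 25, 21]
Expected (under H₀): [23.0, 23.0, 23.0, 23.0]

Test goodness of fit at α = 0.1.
Chi-square goodness of fit test:
H₀: observed counts match expected distribution
H₁: observed counts differ from expected distribution
df = k - 1 = 3
χ² = Σ(O - E)²/E
   = (26 - 23.0)²/23.0 + (20 - 23.0)²/23.0 + (25 - 23.0)²/23.0 + (21 - 23.0)²/23.0
   = 0.391 + 0.391 + 0.174 + 0.174
   = 1.13
p-value = 0.7697

Since p-value > α = 0.1, we fail to reject H₀.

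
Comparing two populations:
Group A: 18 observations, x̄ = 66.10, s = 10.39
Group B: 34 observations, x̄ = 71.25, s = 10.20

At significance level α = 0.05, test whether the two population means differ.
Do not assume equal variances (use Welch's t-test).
Welch's two-sample t-test:
H₀: μ₁ = μ₂
H₁: μ₁ ≠ μ₂
s₁²/n₁ = 10.39²/18 = 5.9973,  s₂²/n₂ = 10.20²/34 = 3.0600
SE = √(s₁²/n₁ + s₂²/n₂) = √(5.9973 + 3.0600) = 3.0095
df (Welch-Satterthwaite) = (s₁²/n₁ + s₂²/n₂)² / [(s₁²/n₁)²/(n₁-1) + (s₂²/n₂)²/(n₂-1)] ≈ 34.19
t = (x̄₁ - x̄₂) / SE = (66.10 - 71.25) / 3.0095 = -5.15 / 3.0095 = -1.711
p-value = 0.0961

Since p-value > α = 0.05, we fail to reject H₀.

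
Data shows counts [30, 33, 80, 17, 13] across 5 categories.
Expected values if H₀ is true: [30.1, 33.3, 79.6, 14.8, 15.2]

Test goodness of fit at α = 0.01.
Chi-square goodness of fit test:
H₀: observed counts match expected distribution
H₁: observed counts differ from expected distribution
df = k - 1 = 4
χ² = Σ(O - E)²/E
   = (30 - 30.1)²/30.1 + (33 - 33.3)²/33.3 + (80 - 79.6)²/79.6 + (17 - 14.8)²/14.8 + (13 - 15.2)²/15.2
   = 0.000 + 0.003 + 0.002 + 0.327 + 0.318
   = 0.65
p-value = 0.9573

Since p-value > α = 0.01, we fail to reject H₀.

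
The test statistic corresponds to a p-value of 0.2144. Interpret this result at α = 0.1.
Since p = 0.2144 > α = 0.1, fail to reject H₀.
There is insufficient evidence to reject the null hypothesis; the result is not statistically significant at the 0.1 level.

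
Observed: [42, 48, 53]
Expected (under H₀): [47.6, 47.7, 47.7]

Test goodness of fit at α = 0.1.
Chi-square goodness of fit test:
H₀: observed counts match expected distribution
H₁: observed counts differ from expected distribution
df = k - 1 = 2
χ² = Σ(O - E)²/E
   = (42 - 47.6)²/47.6 + (48 - 47.7)²/47.7 + (53 - 47.7)²/47.7
   = 0.659 + 0.002 + 0.589
   = 1.25
p-value = 0.5354

Since p-value > α = 0.1, we fail to reject H₀.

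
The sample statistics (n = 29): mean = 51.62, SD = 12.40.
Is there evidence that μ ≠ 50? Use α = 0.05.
One-sample t-test:
H₀: μ = 50
H₁: μ ≠ 50
df = n - 1 = 28
t = (x̄ - μ₀) / (s/√n) = (51.62 - 50) / (12.40/√29) = 0.704
p-value = 0.4875

Since p-value > α = 0.05, we fail to reject H₀.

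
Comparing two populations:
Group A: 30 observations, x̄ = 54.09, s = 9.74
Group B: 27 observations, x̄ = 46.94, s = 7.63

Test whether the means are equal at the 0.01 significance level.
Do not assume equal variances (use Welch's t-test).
Welch's two-sample t-test:
H₀: μ₁ = μ₂
H₁: μ₁ ≠ μ₂
s₁²/n₁ = 9.74²/30 = 3.1623,  s₂²/n₂ = 7.63²/27 = 2.1562
SE = √(s₁²/n₁ + s₂²/n₂) = √(3.1623 + 2.1562) = 2.3062
df (Welch-Satterthwaite) = (s₁²/n₁ + s₂²/n₂)² / [(s₁²/n₁)²/(n₁-1) + (s₂²/n₂)²/(n₂-1)] ≈ 54.02
t = (x̄₁ - x̄₂) / SE = (54.09 - 46.94) / 2.3062 = 7.15 / 2.3062 = 3.100
p-value = 0.0031

Since p-value < α = 0.01, we reject H₀.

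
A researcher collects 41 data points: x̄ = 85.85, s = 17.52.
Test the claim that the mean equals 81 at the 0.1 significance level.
One-sample t-test:
H₀: μ = 81
H₁: μ ≠ 81
df = n - 1 = 40
t = (x̄ - μ₀) / (s/√n) = (85.85 - 81) / (17.52/√41) = 1.773
p-value = 0.0839

Since p-value < α = 0.1, we reject H₀.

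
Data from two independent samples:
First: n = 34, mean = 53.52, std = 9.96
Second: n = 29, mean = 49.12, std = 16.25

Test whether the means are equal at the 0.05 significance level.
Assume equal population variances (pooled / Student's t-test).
Student's two-sample t-test (equal variances):
H₀: μ₁ = μ₂
H₁: μ₁ ≠ μ₂
df = n₁ + n₂ - 2 = 61
Pooled variance s_p² = [(n₁-1)s₁² + (n₂-1)s₂²] / (n₁ + n₂ - 2) = [(33)(9.96²) + (28)(16.25²)] / 61 = 174.8755
SE = √(s_p²(1/n₁ + 1/n₂)) = √(174.8755 × (1/34 + 1/29)) = 3.3427
t = (x̄₁ - x̄₂) / SE = (53.52 - 49.12) / 3.3427 = 4.40 / 3.3427 = 1.316
p-value = 0.1930

Since p-value > α = 0.05, we fail to reject H₀.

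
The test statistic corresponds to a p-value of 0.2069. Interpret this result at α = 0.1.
Since p = 0.2069 > α = 0.1, fail to reject H₀.
There is insufficient evidence to reject the null hypothesis; the result is not statistically significant at the 0.1 level.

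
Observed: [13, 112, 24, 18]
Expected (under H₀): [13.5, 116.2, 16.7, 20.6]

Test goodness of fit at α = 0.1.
Chi-square goodness of fit test:
H₀: observed counts match expected distribution
H₁: observed counts differ from expected distribution
df = k - 1 = 3
χ² = Σ(O - E)²/E
   = (13 - 13.5)²/13.5 + (112 - 116.2)²/116.2 + (24 - 16.7)²/16.7 + (18 - 20.6)²/20.6
   = 0.019 + 0.152 + 3.191 + 0.328
   = 3.69
p-value = 0.2970

Since p-value > α = 0.1, we fail to reject H₀.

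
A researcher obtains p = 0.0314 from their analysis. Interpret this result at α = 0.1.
Since p = 0.0314 < α = 0.1, reject H₀.
There is sufficient evidence to reject the null hypothesis; the result is statistically significant at the 0.1 level.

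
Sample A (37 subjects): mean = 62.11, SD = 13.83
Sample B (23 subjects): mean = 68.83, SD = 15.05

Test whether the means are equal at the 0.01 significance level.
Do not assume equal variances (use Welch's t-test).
Welch's two-sample t-test:
H₀: μ₁ = μ₂
H₁: μ₁ ≠ μ₂
s₁²/n₁ = 13.83²/37 = 5.1694,  s₂²/n₂ = 15.05²/23 = 9.8479
SE = √(s₁²/n₁ + s₂²/n₂) = √(5.1694 + 9.8479) = 3.8752
df (Welch-Satterthwaite) = (s₁²/n₁ + s₂²/n₂)² / [(s₁²/n₁)²/(n₁-1) + (s₂²/n₂)²/(n₂-1)] ≈ 43.79
t = (x̄₁ - x̄₂) / SE = (62.11 - 68.83) / 3.8752 = -6.72 / 3.8752 = -1.734
p-value = 0.0899

Since p-value > α = 0.01, we fail to reject H₀.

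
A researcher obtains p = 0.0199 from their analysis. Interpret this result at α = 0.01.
Since p = 0.0199 > α = 0.01, fail to reject H₀.
There is insufficient evidence to reject the null hypothesis; the result is not statistically significant at the 0.01 level.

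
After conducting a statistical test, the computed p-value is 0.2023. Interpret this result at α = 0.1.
Since p = 0.2023 > α = 0.1, fail to reject H₀.
There is insufficient evidence to reject the null hypothesis; the result is not statistically significant at the 0.1 level.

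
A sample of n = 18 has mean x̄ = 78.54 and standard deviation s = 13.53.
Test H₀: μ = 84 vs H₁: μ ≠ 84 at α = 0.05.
One-sample t-test:
H₀: μ = 84
H₁: μ ≠ 84
df = n - 1 = 17
t = (x̄ - μ₀) / (s/√n) = (78.54 - 84) / (13.53/√18) = -1.712
p-value = 0.1051

Since p-value > α = 0.05, we fail to reject H₀.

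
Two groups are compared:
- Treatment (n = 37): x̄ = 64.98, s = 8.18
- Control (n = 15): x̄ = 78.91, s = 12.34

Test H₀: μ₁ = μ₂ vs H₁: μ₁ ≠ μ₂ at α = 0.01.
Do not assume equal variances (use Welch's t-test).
Welch's two-sample t-test:
H₀: μ₁ = μ₂
H₁: μ₁ ≠ μ₂
s₁²/n₁ = 8.18²/37 = 1.8084,  s₂²/n₂ = 12.34²/15 = 10.1517
SE = √(s₁²/n₁ + s₂²/n₂) = √(1.8084 + 10.1517) = 3.4583
df (Welch-Satterthwaite) = (s₁²/n₁ + s₂²/n₂)² / [(s₁²/n₁)²/(n₁-1) + (s₂²/n₂)²/(n₂-1)] ≈ 19.20
t = (x̄₁ - x̄₂) / SE = (64.98 - 78.91) / 3.4583 = -13.93 / 3.4583 = -4.028
p-value = 0.0007

Since p-value < α = 0.01, we reject H₀.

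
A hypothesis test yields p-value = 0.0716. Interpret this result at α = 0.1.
Since p = 0.0716 < α = 0.1, reject H₀.
There is sufficient evidence to reject the null hypothesis; the result is statistically significant at the 0.1 level.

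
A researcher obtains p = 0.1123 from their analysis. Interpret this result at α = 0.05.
Since p = 0.1123 > α = 0.05, fail to reject H₀.
There is insufficient evidence to reject the null hypothesis; the result is not statistically significant at the 0.05 level.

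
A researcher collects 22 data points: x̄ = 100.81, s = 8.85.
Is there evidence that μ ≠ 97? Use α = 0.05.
One-sample t-test:
H₀: μ = 97
H₁: μ ≠ 97
df = n - 1 = 21
t = (x̄ - μ₀) / (s/√n) = (100.81 - 97) / (8.85/√22) = 2.019
p-value = 0.0564

Since p-value > α = 0.05, we fail to reject H₀.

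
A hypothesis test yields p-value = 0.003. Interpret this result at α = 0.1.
Since p = 0.003 < α = 0.1, reject H₀.
There is sufficient evidence to reject the null hypothesis; the result is statistically significant at the 0.1 level.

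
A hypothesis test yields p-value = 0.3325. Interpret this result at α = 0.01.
Since p = 0.3325 > α = 0.01, fail to reject H₀.
There is insufficient evidence to reject the null hypothesis; the result is not statistically significant at the 0.01 level.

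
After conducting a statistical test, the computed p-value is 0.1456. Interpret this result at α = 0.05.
Since p = 0.1456 > α = 0.05, fail to reject H₀.
There is insufficient evidence to reject the null hypothesis; the result is not statistically significant at the 0.05 level.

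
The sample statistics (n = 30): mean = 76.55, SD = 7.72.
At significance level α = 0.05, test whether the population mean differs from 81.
One-sample t-test:
H₀: μ = 81
H₁: μ ≠ 81
df = n - 1 = 29
t = (x̄ - μ₀) / (s/√n) = (76.55 - 81) / (7.72/√30) = -3.157
p-value = 0.0037

Since p-value < α = 0.05, we reject H₀.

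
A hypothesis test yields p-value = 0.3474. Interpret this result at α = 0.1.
Since p = 0.3474 > α = 0.1, fail to reject H₀.
There is insufficient evidence to reject the null hypothesis; the result is not statistically significant at the 0.1 level.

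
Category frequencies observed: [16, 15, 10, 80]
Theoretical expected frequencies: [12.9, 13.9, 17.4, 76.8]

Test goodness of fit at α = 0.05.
Chi-square goodness of fit test:
H₀: observed counts match expected distribution
H₁: observed counts differ from expected distribution
df = k - 1 = 3
χ² = Σ(O - E)²/E
   = (16 - 12.9)²/12.9 + (15 - 13.9)²/13.9 + (10 - 17.4)²/17.4 + (80 - 76.8)²/76.8
   = 0.745 + 0.087 + 3.147 + 0.133
   = 4.11
p-value = 0.2496

Since p-value > α = 0.05, we fail to reject H₀.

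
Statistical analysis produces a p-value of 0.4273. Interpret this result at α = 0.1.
Since p = 0.4273 > α = 0.1, fail to reject H₀.
There is insufficient evidence to reject the null hypothesis; the result is not statistically significant at the 0.1 level.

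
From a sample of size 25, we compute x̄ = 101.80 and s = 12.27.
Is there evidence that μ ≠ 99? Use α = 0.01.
One-sample t-test:
H₀: μ = 99
H₁: μ ≠ 99
df = n - 1 = 24
t = (x̄ - μ₀) / (s/√n) = (101.80 - 99) / (12.27/√25) = 1.141
p-value = 0.2651

Since p-value > α = 0.01, we fail to reject H₀.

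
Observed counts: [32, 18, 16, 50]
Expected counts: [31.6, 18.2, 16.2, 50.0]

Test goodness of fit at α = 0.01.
Chi-square goodness of fit test:
H₀: observed counts match expected distribution
H₁: observed counts differ from expected distribution
df = k - 1 = 3
χ² = Σ(O - E)²/E
   = (32 - 31.6)²/31.6 + (18 - 18.2)²/18.2 + (16 - 16.2)²/16.2 + (50 - 50.0)²/50.0
   = 0.005 + 0.002 + 0.002 + 0.000
   = 0.01
p-value = 0.9997

Since p-value > α = 0.01, we fail to reject H₀.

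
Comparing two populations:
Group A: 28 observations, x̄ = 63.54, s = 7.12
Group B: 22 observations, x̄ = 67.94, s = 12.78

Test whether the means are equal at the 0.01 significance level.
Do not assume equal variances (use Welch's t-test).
Welch's two-sample t-test:
H₀: μ₁ = μ₂
H₁: μ₁ ≠ μ₂
s₁²/n₁ = 7.12²/28 = 1.8105,  s₂²/n₂ = 12.78²/22 = 7.4240
SE = √(s₁²/n₁ + s₂²/n₂) = √(1.8105 + 7.4240) = 3.0388
df (Welch-Satterthwaite) = (s₁²/n₁ + s₂²/n₂)² / [(s₁²/n₁)²/(n₁-1) + (s₂²/n₂)²/(n₂-1)] ≈ 31.06
t = (x̄₁ - x̄₂) / SE = (63.54 - 67.94) / 3.0388 = -4.40 / 3.0388 = -1.448
p-value = 0.1577

Since p-value > α = 0.01, we fail to reject H₀.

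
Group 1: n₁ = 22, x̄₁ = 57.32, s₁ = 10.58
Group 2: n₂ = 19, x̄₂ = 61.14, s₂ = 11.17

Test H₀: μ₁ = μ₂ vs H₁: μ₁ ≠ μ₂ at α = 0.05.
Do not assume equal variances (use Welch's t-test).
Welch's two-sample t-test:
H₀: μ₁ = μ₂
H₁: μ₁ ≠ μ₂
s₁²/n₁ = 10.58²/22 = 5.0880,  s₂²/n₂ = 11.17²/19 = 6.5668
SE = √(s₁²/n₁ + s₂²/n₂) = √(5.0880 + 6.5668) = 3.4139
df (Welch-Satterthwaite) = (s₁²/n₁ + s₂²/n₂)² / [(s₁²/n₁)²/(n₁-1) + (s₂²/n₂)²/(n₂-1)] ≈ 37.44
t = (x̄₁ - x̄₂) / SE = (57.32 - 61.14) / 3.4139 = -3.82 / 3.4139 = -1.119
p-value = 0.2703

Since p-value > α = 0.05, we fail to reject H₀.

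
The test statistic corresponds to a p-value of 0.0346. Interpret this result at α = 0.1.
Since p = 0.0346 < α = 0.1, reject H₀.
There is sufficient evidence to reject the null hypothesis; the result is statistically significant at the 0.1 level.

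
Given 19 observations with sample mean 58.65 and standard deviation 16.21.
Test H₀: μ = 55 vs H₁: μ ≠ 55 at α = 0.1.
One-sample t-test:
H₀: μ = 55
H₁: μ ≠ 55
df = n - 1 = 18
t = (x̄ - μ₀) / (s/√n) = (58.65 - 55) / (16.21/√19) = 0.981
p-value = 0.3394

Since p-value > α = 0.1, we fail to reject H₀.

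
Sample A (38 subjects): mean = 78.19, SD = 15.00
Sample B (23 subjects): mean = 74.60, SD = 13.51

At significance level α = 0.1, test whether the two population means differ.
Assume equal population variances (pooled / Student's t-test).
Student's two-sample t-test (equal variances):
H₀: μ₁ = μ₂
H₁: μ₁ ≠ μ₂
df = n₁ + n₂ - 2 = 59
Pooled variance s_p² = [(n₁-1)s₁² + (n₂-1)s₂²] / (n₁ + n₂ - 2) = [(37)(15.00²) + (22)(13.51²)] / 59 = 209.1600
SE = √(s_p²(1/n₁ + 1/n₂)) = √(209.1600 × (1/38 + 1/23)) = 3.8207
t = (x̄₁ - x̄₂) / SE = (78.19 - 74.60) / 3.8207 = 3.59 / 3.8207 = 0.940
p-value = 0.3513

Since p-value > α = 0.1, we fail to reject H₀.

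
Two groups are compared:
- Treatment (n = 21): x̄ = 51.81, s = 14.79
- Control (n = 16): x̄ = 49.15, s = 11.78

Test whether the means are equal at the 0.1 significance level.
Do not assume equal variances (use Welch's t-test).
Welch's two-sample t-test:
H₀: μ₁ = μ₂
H₁: μ₁ ≠ μ₂
s₁²/n₁ = 14.79²/21 = 10.4164,  s₂²/n₂ = 11.78²/16 = 8.6730
SE = √(s₁²/n₁ + s₂²/n₂) = √(10.4164 + 8.6730) = 4.3691
df (Welch-Satterthwaite) = (s₁²/n₁ + s₂²/n₂)² / [(s₁²/n₁)²/(n₁-1) + (s₂²/n₂)²/(n₂-1)] ≈ 34.91
t = (x̄₁ - x̄₂) / SE = (51.81 - 49.15) / 4.3691 = 2.66 / 4.3691 = 0.609
p-value = 0.5466

Since p-value > α = 0.1, we fail to reject H₀.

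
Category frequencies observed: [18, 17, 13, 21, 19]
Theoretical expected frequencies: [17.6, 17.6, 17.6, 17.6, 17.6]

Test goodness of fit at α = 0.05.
Chi-square goodness of fit test:
H₀: observed counts match expected distribution
H₁: observed counts differ from expected distribution
df = k - 1 = 4
χ² = Σ(O - E)²/E
   = (18 - 17.6)²/17.6 + (17 - 17.6)²/17.6 + (13 - 17.6)²/17.6 + (21 - 17.6)²/17.6 + (19 - 17.6)²/17.6
   = 0.009 + 0.020 + 1.202 + 0.657 + 0.111
   = 2.00
p-value = 0.7358

Since p-value > α = 0.05, we fail to reject H₀.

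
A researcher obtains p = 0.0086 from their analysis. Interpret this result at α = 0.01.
Since p = 0.0086 < α = 0.01, reject H₀.
There is sufficient evidence to reject the null hypothesis; the result is statistically significant at the 0.01 level.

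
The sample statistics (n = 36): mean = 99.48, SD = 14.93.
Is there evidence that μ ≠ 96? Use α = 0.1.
One-sample t-test:
H₀: μ = 96
H₁: μ ≠ 96
df = n - 1 = 35
t = (x̄ - μ₀) / (s/√n) = (99.48 - 96) / (14.93/√36) = 1.399
p-value = 0.1708

Since p-value > α = 0.1, we fail to reject H₀.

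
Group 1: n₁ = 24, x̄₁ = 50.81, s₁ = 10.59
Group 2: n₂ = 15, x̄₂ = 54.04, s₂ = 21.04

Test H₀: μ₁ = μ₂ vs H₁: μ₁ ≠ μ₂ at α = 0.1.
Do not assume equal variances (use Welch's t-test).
Welch's two-sample t-test:
H₀: μ₁ = μ₂
H₁: μ₁ ≠ μ₂
s₁²/n₁ = 10.59²/24 = 4.6728,  s₂²/n₂ = 21.04²/15 = 29.5121
SE = √(s₁²/n₁ + s₂²/n₂) = √(4.6728 + 29.5121) = 5.8468
df (Welch-Satterthwaite) = (s₁²/n₁ + s₂²/n₂)² / [(s₁²/n₁)²/(n₁-1) + (s₂²/n₂)²/(n₂-1)] ≈ 18.50
t = (x̄₁ - x̄₂) / SE = (50.81 - 54.04) / 5.8468 = -3.23 / 5.8468 = -0.552
p-value = 0.5873

Since p-value > α = 0.1, we fail to reject H₀.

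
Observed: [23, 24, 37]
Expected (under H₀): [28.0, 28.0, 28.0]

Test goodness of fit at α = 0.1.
Chi-square goodness of fit test:
H₀: observed counts match expected distribution
H₁: observed counts differ from expected distribution
df = k - 1 = 2
χ² = Σ(O - E)²/E
   = (23 - 28.0)²/28.0 + (24 - 28.0)²/28.0 + (37 - 28.0)²/28.0
   = 0.893 + 0.571 + 2.893
   = 4.36
p-value = 0.1132

Since p-value > α = 0.1, we fail to reject H₀.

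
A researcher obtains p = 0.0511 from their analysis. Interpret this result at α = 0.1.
Since p = 0.0511 < α = 0.1, reject H₀.
There is sufficient evidence to reject the null hypothesis; the result is statistically significant at the 0.1 level.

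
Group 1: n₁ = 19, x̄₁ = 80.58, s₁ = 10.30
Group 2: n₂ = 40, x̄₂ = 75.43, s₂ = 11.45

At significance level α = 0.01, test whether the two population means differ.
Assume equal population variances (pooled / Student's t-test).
Student's two-sample t-test (equal variances):
H₀: μ₁ = μ₂
H₁: μ₁ ≠ μ₂
df = n₁ + n₂ - 2 = 57
Pooled variance s_p² = [(n₁-1)s₁² + (n₂-1)s₂²] / (n₁ + n₂ - 2) = [(18)(10.30²) + (39)(11.45²)] / 57 = 123.2038
SE = √(s_p²(1/n₁ + 1/n₂)) = √(123.2038 × (1/19 + 1/40)) = 3.0927
t = (x̄₁ - x̄₂) / SE = (80.58 - 75.43) / 3.0927 = 5.15 / 3.0927 = 1.665
p-value = 0.1014

Since p-value > α = 0.01, we fail to reject H₀.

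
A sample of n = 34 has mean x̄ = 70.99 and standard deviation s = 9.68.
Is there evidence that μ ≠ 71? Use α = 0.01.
One-sample t-test:
H₀: μ = 71
H₁: μ ≠ 71
df = n - 1 = 33
t = (x̄ - μ₀) / (s/√n) = (70.99 - 71) / (9.68/√34) = -0.006
p-value = 0.9952

Since p-value > α = 0.01, we fail to reject H₀.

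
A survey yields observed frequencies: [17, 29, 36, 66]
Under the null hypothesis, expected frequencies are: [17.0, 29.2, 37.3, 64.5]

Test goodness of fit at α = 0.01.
Chi-square goodness of fit test:
H₀: observed counts match expected distribution
H₁: observed counts differ from expected distribution
df = k - 1 = 3
χ² = Σ(O - E)²/E
   = (17 - 17.0)²/17.0 + (29 - 29.2)²/29.2 + (36 - 37.3)²/37.3 + (66 - 64.5)²/64.5
   = 0.000 + 0.001 + 0.045 + 0.035
   = 0.08
p-value = 0.9940

Since p-value > α = 0.01, we fail to reject H₀.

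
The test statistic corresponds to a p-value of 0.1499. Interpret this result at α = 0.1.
Since p = 0.1499 > α = 0.1, fail to reject H₀.
There is insufficient evidence to reject the null hypothesis; the result is not statistically significant at the 0.1 level.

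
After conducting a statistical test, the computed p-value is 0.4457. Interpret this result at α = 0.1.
Since p = 0.4457 > α = 0.1, fail to reject H₀.
There is insufficient evidence to reject the null hypothesis; the result is not statistically significant at the 0.1 level.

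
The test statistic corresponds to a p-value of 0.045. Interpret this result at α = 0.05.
Since p = 0.045 < α = 0.05, reject H₀.
There is sufficient evidence to reject the null hypothesis; the result is statistically significant at the 0.05 level.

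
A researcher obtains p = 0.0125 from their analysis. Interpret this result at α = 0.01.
Since p = 0.0125 > α = 0.01, fail to reject H₀.
There is insufficient evidence to reject the null hypothesis; the result is not statistically significant at the 0.01 level.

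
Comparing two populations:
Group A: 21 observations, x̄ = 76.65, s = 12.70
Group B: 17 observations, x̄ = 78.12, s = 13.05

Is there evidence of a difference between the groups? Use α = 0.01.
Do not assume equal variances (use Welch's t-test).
Welch's two-sample t-test:
H₀: μ₁ = μ₂
H₁: μ₁ ≠ μ₂
s₁²/n₁ = 12.70²/21 = 7.6805,  s₂²/n₂ = 13.05²/17 = 10.0178
SE = √(s₁²/n₁ + s₂²/n₂) = √(7.6805 + 10.0178) = 4.2069
df (Welch-Satterthwaite) = (s₁²/n₁ + s₂²/n₂)² / [(s₁²/n₁)²/(n₁-1) + (s₂²/n₂)²/(n₂-1)] ≈ 33.97
t = (x̄₁ - x̄₂) / SE = (76.65 - 78.12) / 4.2069 = -1.47 / 4.2069 = -0.349
p-value = 0.7289

Since p-value > α = 0.01, we fail to reject H₀.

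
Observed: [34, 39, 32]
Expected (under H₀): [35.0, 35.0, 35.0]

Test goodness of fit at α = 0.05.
Chi-square goodness of fit test:
H₀: observed counts match expected distribution
H₁: observed counts differ from expected distribution
df = k - 1 = 2
χ² = Σ(O - E)²/E
   = (34 - 35.0)²/35.0 + (39 - 35.0)²/35.0 + (32 - 35.0)²/35.0
   = 0.029 + 0.457 + 0.257
   = 0.74
p-value = 0.6897

Since p-value > α = 0.05, we fail to reject H₀.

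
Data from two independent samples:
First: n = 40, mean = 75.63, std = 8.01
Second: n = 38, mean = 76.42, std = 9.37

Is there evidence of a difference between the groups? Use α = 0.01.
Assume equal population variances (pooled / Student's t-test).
Student's two-sample t-test (equal variances):
H₀: μ₁ = μ₂
H₁: μ₁ ≠ μ₂
df = n₁ + n₂ - 2 = 76
Pooled variance s_p² = [(n₁-1)s₁² + (n₂-1)s₂²] / (n₁ + n₂ - 2) = [(39)(8.01²) + (37)(9.37²)] / 76 = 75.6675
SE = √(s_p²(1/n₁ + 1/n₂)) = √(75.6675 × (1/40 + 1/38)) = 1.9705
t = (x̄₁ - x̄₂) / SE = (75.63 - 76.42) / 1.9705 = -0.79 / 1.9705 = -0.401
p-value = 0.6896

Since p-value > α = 0.01, we fail to reject H₀.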